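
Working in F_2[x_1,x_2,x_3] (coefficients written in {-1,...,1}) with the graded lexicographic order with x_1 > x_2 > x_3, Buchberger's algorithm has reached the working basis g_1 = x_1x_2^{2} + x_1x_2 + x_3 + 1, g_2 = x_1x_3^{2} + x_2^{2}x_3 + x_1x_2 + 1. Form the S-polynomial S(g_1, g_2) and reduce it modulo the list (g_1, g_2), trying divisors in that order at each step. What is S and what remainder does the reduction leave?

lcm(LM(g_1), LM(g_2)) = x_1x_2^{2}x_3^{2}.
S = (lcm/LT(g_1))·g_1 − (lcm/LT(g_2))·g_2 = x_2^{4}x_3 + x_1x_2^{3} + x_1x_2x_3^{2} + x_3^{3} + x_2^{2} + x_3^{2}.
Reduce S modulo (g_1, g_2) in that order:
  leading term x_2^{4}x_3: no divisor's leading term divides it; move x_2^{4}x_3 to the remainder.
  leading term x_1x_2^{3}: subtract (x_2)·g_1 from x_1x_2^{3} + x_1x_2x_3^{2} + x_3^{3} + x_2^{2} + x_3^{2} → x_1x_2x_3^{2} + x_1x_2^{2} + x_3^{3} + x_2^{2} + x_2x_3 + x_3^{2} + x_2
  leading term x_1x_2x_3^{2}: subtract (x_2)·g_2 from x_1x_2x_3^{2} + x_1x_2^{2} + x_3^{3} + x_2^{2} + x_2x_3 + x_3^{2} + x_2 → x_2^{3}x_3 + x_3^{3} + x_2^{2} + x_2x_3 + x_3^{2}
  leading term x_2^{3}x_3: no divisor's leading term divides it; move x_2^{3}x_3 to the remainder.
  leading term x_3^{3}: no divisor's leading term divides it; move x_3^{3} to the remainder.
  leading term x_2^{2}: no divisor's leading term divides it; move x_2^{2} to the remainder.
  leading term x_2x_3: no divisor's leading term divides it; move x_2x_3 to the remainder.
  leading term x_3^{2}: no divisor's leading term divides it; move x_3^{2} to the remainder.
The remainder x_2^{4}x_3 + x_2^{3}x_3 + x_3^{3} + x_2^{2} + x_2x_3 + x_3^{2} is nonzero, so it would be added as the next basis element.

S(g_1, g_2) = x_2^{4}x_3 + x_1x_2^{3} + x_1x_2x_3^{2} + x_3^{3} + x_2^{2} + x_3^{2}; remainder on division = x_2^{4}x_3 + x_2^{3}x_3 + x_3^{3} + x_2^{2} + x_2x_3 + x_3^{2}.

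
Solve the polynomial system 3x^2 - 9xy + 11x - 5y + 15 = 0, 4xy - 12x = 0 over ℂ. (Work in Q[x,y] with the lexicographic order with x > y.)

Compute a lex Gröbner basis by Buchberger's algorithm.
f_1 = 3x^2 - 9xy + 11x - 5y + 15, LT = x^2.
f_2 = 4xy - 12x, LT = xy.

S(f_1,f_2): lcm = x^2y. S = 3x^2 - 3xy^2 + 11/3xy - 5/3y^2 + 5y.
  reduce S modulo (f_1, f_2):
  remainder -5/3y^2 + 10y - 15 ≠ 0; add h_3 = -5/3y^2 + 10y - 15 to the basis.

The other S-polynomials (S(f_1,h_3), S(f_2,h_3)) all reduce to 0 modulo the current basis, so we have a Gröbner basis.
Inter-reduce: drop elements whose leading term is divisible by another's, tail-reduce, and make monic.
Reduced Gröbner basis: {x^2 - 16/3x - 5/3y + 5, xy - 3x, y^2 - 6y + 9}.

From the last basis element, y^2 - 6y + 9 = 0, so y takes values in {3}. Each choice, substituted upward through the basis, yields the corresponding point(s) of the solution set.
  y = 3: the earlier basis element becomes x^2 - 16/3x = 0, giving x = 0, 16/3 — points (0, 3), (16/3, 3).

{(0, 3), (16/3, 3)}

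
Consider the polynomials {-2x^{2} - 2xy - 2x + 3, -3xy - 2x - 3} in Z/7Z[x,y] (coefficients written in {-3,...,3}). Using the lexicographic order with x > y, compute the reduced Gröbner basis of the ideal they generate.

G = {x - y + 2, y^{2} + y + 2}

f_1 = -2x^{2} - 2xy - 2x + 3, LT = x^{2}.
f_2 = -3xy - 2x - 3, LT = xy.

S(f_1,f_2): lcm = x^{2}y. S = -3x^{2} + xy^{2} + xy - x + 2y.
  leading term x^{2}: subtract (-2)·f_1 from -3x^{2} + xy^{2} + xy - x + 2y → xy^{2} - 3xy + 2x + 2y - 1
  leading term xy^{2}: subtract (2y)·f_2 from xy^{2} - 3xy + 2x + 2y - 1 → xy + 2x + y - 1
  leading term xy: subtract (2)·f_2 from xy + 2x + y - 1 → -x + y - 2
  leading term x: no divisor's leading term divides it; move -x to the remainder.
  leading term y: no divisor's leading term divides it; move y to the remainder.
  leading term 1: no divisor's leading term divides it; move -2 to the remainder.
  remainder -x + y - 2 ≠ 0; add g_3 = -x + y - 2 to the basis.

S(f_2,g_3): lcm = xy. S = 3x + y^{2} - 2y + 1.
  leading term x: subtract (-3)·g_3 from 3x + y^{2} - 2y + 1 → y^{2} + y + 2
  leading term y^{2}: no divisor's leading term divides it; move y^{2} to the remainder.
  leading term y: no divisor's leading term divides it; move y to the remainder.
  leading term 1: no divisor's leading term divides it; move 2 to the remainder.
  remainder y^{2} + y + 2 ≠ 0; add g_4 = y^{2} + y + 2 to the basis.

The other S-polynomials (S(f_1,g_3), S(f_1,g_4), S(f_2,g_4), S(g_3,g_4)) all reduce to 0 modulo the current basis, so we have a Gröbner basis.
Inter-reduce: drop elements whose leading term is divisible by another's, tail-reduce, and make monic.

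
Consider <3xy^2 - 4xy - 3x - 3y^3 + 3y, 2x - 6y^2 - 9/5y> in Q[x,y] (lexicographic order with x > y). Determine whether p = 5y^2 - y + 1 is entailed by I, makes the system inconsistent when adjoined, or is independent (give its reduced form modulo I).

First compute the reduced Gröbner basis of I by Buchberger's algorithm.
f_1 = 3xy^2 - 4xy - 3x - 3y^3 + 3y, LT = xy^2.
f_2 = 2x - 6y^2 - 9/5y, LT = x.

S(f_1,f_2): lcm = xy^2. S = -4/3xy - x + 3y^4 - 1/10y^3 + y.
  leading term xy: subtract (-2/3y)·f_2 from -4/3xy - x + 3y^4 - 1/10y^3 + y → -x + 3y^4 - 41/10y^3 - 6/5y^2 + y
  leading term x: subtract (-1/2)·f_2 from -x + 3y^4 - 41/10y^3 - 6/5y^2 + y → 3y^4 - 41/10y^3 - 21/5y^2 + 1/10y
  leading term y^4: no divisor's leading term divides it; move 3y^4 to the remainder.
  leading term y^3: no divisor's leading term divides it; move -41/10y^3 to the remainder.
  leading term y^2: no divisor's leading term divides it; move -21/5y^2 to the remainder.
  leading term y: no divisor's leading term divides it; move 1/10y to the remainder.
  remainder 3y^4 - 41/10y^3 - 21/5y^2 + 1/10y ≠ 0; add h_3 = 3y^4 - 41/10y^3 - 21/5y^2 + 1/10y to the basis.

S(f_1,h_3): lcm = xy^4. S = 1/30xy^3 + 2/5xy^2 - 1/30xy - y^5 + y^3.
  leading term xy^3: subtract (1/90y)·f_1 from 1/30xy^3 + 2/5xy^2 - 1/30xy - y^5 + y^3 → 4/9xy^2 - y^5 + 1/30y^4 + y^3 - 1/30y^2
  leading term xy^2: subtract (4/27)·f_1 from 4/9xy^2 - y^5 + 1/30y^4 + y^3 - 1/30y^2 → 16/27xy + 4/9x - y^5 + 1/30y^4 + 13/9y^3 - 1/30y^2 - 4/9y
  leading term xy: subtract (8/27y)·f_2 from 16/27xy + 4/9x - y^5 + 1/30y^4 + 13/9y^3 - 1/30y^2 - 4/9y → 4/9x - y^5 + 1/30y^4 + 29/9y^3 + 1/2y^2 - 4/9y
  leading term x: subtract (2/9)·f_2 from 4/9x - y^5 + 1/30y^4 + 29/9y^3 + 1/2y^2 - 4/9y → -y^5 + 1/30y^4 + 29/9y^3 + 11/6y^2 - 2/45y
  leading term y^5: subtract (-1/3y)·h_3 from -y^5 + 1/30y^4 + 29/9y^3 + 11/6y^2 - 2/45y → -4/3y^4 + 82/45y^3 + 28/15y^2 - 2/45y
  leading term y^4: subtract (-4/9)·h_3 from -4/3y^4 + 82/45y^3 + 28/15y^2 - 2/45y → 0
  remainder 0.

S(f_2,h_3): leading monomials are coprime, so the S-polynomial reduces to 0 (Buchberger's first criterion).
Every S-polynomial of the final basis reduces to 0, so we have a Gröbner basis.
Inter-reduce: drop elements whose leading term is divisible by another's, tail-reduce, and make monic.
Reduced Gröbner basis: {x - 3y^2 - 9/10y, y^4 - 41/30y^3 - 7/5y^2 + 1/30y}.
Label its elements g_1 = x - 3y^2 - 9/10y, g_2 = y^4 - 41/30y^3 - 7/5y^2 + 1/30y.

Reduce p = 5y^2 - y + 1 modulo G:
  leading term y^2: no divisor's leading term divides it; move 5y^2 to the remainder.
  leading term y: no divisor's leading term divides it; move -y to the remainder.
  leading term 1: no divisor's leading term divides it; move 1 to the remainder.
  normal form = 5y^2 - y + 1.
The normal form is nonzero, so p ∉ I. Since p minus its normal form lies in I, I + (p) = I + (r) where r = 5y^2 - y + 1; decide whether this ideal is the whole ring.
Run Buchberger on G together with r (pairs among the g_i already reduce to 0 since G is a Gröbner basis):
g_1 = x - 3y^2 - 9/10y, LT = x.
g_2 = y^4 - 41/30y^3 - 7/5y^2 + 1/30y, LT = y^4.
r = 5y^2 - y + 1, LT = y^2.

S(g_1,g_2): leading monomials are coprime, so the S-polynomial reduces to 0 (Buchberger's first criterion).
S(g_1,r): leading monomials are coprime, so the S-polynomial reduces to 0 (Buchberger's first criterion).
S(g_2,r): lcm = y^4. S = -7/6y^3 - 8/5y^2 + 1/30y.
  leading term y^3: subtract (-7/30y)·r from -7/6y^3 - 8/5y^2 + 1/30y → -11/6y^2 + 4/15y
  leading term y^2: subtract (-11/30)·r from -11/6y^2 + 4/15y → -1/10y + 11/30
  leading term y: no divisor's leading term divides it; move -1/10y to the remainder.
  leading term 1: no divisor's leading term divides it; move 11/30 to the remainder.
  remainder -1/10y + 11/30 ≠ 0; add m_4 = -1/10y + 11/30 to the basis.

S(g_1,m_4): leading monomials are coprime, so the S-polynomial reduces to 0 (Buchberger's first criterion).
S(g_2,m_4): lcm = y^4. S = 23/10y^3 - 7/5y^2 + 1/30y.
  leading term y^3: subtract (23/50y)·r from 23/10y^3 - 7/5y^2 + 1/30y → -47/50y^2 - 32/75y
  leading term y^2: subtract (-47/250)·r from -47/50y^2 - 32/75y → -461/750y + 47/250
  leading term y: subtract (461/75)·m_4 from -461/750y + 47/250 → -2324/1125
  leading term 1: no divisor's leading term divides it; move -2324/1125 to the remainder.
  remainder -2324/1125 ≠ 0; add m_5 = -2324/1125 to the basis.

S(r,m_4): lcm = y^2. S = 52/15y + 1/5.
  leading term y: subtract (-104/3)·m_4 from 52/15y + 1/5 → 581/45
  leading term 1: subtract (-25/4)·m_5 from 581/45 → 0
  remainder 0.

S(g_1,m_5): leading monomials are coprime, so the S-polynomial reduces to 0 (Buchberger's first criterion).
S(g_2,m_5): leading monomials are coprime, so the S-polynomial reduces to 0 (Buchberger's first criterion).
S(r,m_5): leading monomials are coprime, so the S-polynomial reduces to 0 (Buchberger's first criterion).
S(m_4,m_5): leading monomials are coprime, so the S-polynomial reduces to 0 (Buchberger's first criterion).
Every S-polynomial of the final basis reduces to 0, so we have a Gröbner basis.
Inter-reduce: drop elements whose leading term is divisible by another's, tail-reduce, and make monic.
Reduced Gröbner basis: {1}.
The reduced Gröbner basis of I + (p) is {1}: the ideal is the whole ring, so the enlarged system has no common solution — adjoining p is inconsistent.

Adjoining 5y^2 - y + 1 makes the ideal the whole ring: the system is inconsistent.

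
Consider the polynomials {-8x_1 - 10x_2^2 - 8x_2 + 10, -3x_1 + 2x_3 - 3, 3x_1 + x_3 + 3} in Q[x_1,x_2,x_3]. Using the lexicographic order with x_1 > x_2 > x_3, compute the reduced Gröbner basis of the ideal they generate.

f_1 = -8x_1 - 10x_2^2 - 8x_2 + 10, LT = x_1.
f_2 = -3x_1 + 2x_3 - 3, LT = x_1.
f_3 = 3x_1 + x_3 + 3, LT = x_1.

S(f_1,f_2): lcm = x_1. S = 5/4x_2^2 + x_2 + 2/3x_3 - 9/4.
  leading term x_2^2: no divisor's leading term divides it; move 5/4x_2^2 to the remainder.
  leading term x_2: no divisor's leading term divides it; move x_2 to the remainder.
  leading term x_3: no divisor's leading term divides it; move 2/3x_3 to the remainder.
  leading term 1: no divisor's leading term divides it; move -9/4 to the remainder.
  remainder 5/4x_2^2 + x_2 + 2/3x_3 - 9/4 ≠ 0; add g_4 = 5/4x_2^2 + x_2 + 2/3x_3 - 9/4 to the basis.

S(f_1,f_3): lcm = x_1. S = 5/4x_2^2 + x_2 - 1/3x_3 - 9/4.
  leading term x_2^2: subtract (1)·g_4 from 5/4x_2^2 + x_2 - 1/3x_3 - 9/4 → -x_3
  leading term x_3: no divisor's leading term divides it; move -x_3 to the remainder.
  remainder -x_3 ≠ 0; add g_5 = -x_3 to the basis.

The other S-polynomials (S(f_2,f_3), S(f_1,g_4), S(f_2,g_4), S(f_3,g_4), S(f_1,g_5), S(f_2,g_5), S(f_3,g_5), S(g_4,g_5)) all reduce to 0 modulo the current basis, so we have a Gröbner basis.
Inter-reduce: drop elements whose leading term is divisible by another's, tail-reduce, and make monic.

G = {x_1 + 1, x_2^2 + 4/5x_2 - 9/5, x_3}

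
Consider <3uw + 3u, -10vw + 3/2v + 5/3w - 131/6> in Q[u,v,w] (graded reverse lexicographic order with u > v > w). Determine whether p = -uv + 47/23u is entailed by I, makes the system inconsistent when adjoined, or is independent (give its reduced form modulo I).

First compute the reduced Gröbner basis of I by Buchberger's algorithm.
f_1 = 3uw + 3u, LT = uw.
f_2 = -10vw + 3/2v + 5/3w - 131/6, LT = vw.

S(f_1,f_2): lcm = uvw. S = 23/20uv + 1/6uw - 131/60u.
  reduce S modulo (f_1, f_2):
  remainder 23/20uv - 47/20u ≠ 0; add h_3 = 23/20uv - 47/20u to the basis.

The other S-polynomials (S(f_1,h_3), S(f_2,h_3)) all reduce to 0 modulo the current basis, so we have a Gröbner basis.
Inter-reduce: drop elements whose leading term is divisible by another's, tail-reduce, and make monic.
Reduced Gröbner basis: {uv - 47/23u, uw + u, vw - 3/20v - 1/6w + 131/60}.
Label its elements g_1 = uv - 47/23u, g_2 = uw + u, g_3 = vw - 3/20v - 1/6w + 131/60.

Reduce p = -uv + 47/23u modulo G:
  leading term uv: subtract (-1)·g_1 from -uv + 47/23u → 0
  normal form = 0.
Since the normal form is 0, p ∈ I.

-uv + 47/23u lies in I (it reduces to 0).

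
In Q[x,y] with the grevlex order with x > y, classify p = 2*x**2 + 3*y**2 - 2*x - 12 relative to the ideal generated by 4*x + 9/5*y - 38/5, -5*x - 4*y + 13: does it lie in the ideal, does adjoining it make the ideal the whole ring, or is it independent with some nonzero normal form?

2*x**2 + 3*y**2 - 2*x - 12 lies in I (it reduces to 0).

First compute the reduced Gröbner basis of I by Buchberger's algorithm.
f_1 = 4*x + 9/5*y - 38/5, LT = x.
f_2 = -5*x - 4*y + 13, LT = x.

S(f_1,f_2): lcm = x. S = -7/20*y + 7/10.
  leading term y: no divisor's leading term divides it; move -7/20*y to the remainder.
  leading term 1: no divisor's leading term divides it; move 7/10 to the remainder.
  remainder -7/20*y + 7/10 ≠ 0; add h_3 = -7/20*y + 7/10 to the basis.

The other S-polynomials (S(f_1,h_3), S(f_2,h_3)) all reduce to 0 modulo the current basis, so we have a Gröbner basis.
Inter-reduce: drop elements whose leading term is divisible by another's, tail-reduce, and make monic.
Reduced Gröbner basis: {x - 1, y - 2}.
Label its elements g_1 = x - 1, g_2 = y - 2.

Reduce p = 2*x**2 + 3*y**2 - 2*x - 12 modulo G:
  leading term x**2: subtract (2*x)·g_1 from 2*x**2 + 3*y**2 - 2*x - 12 → 3*y**2 - 12
  leading term y**2: subtract (3*y)·g_2 from 3*y**2 - 12 → 6*y - 12
  leading term y: subtract (6)·g_2 from 6*y - 12 → 0
  normal form = 0.
Since the normal form is 0, p ∈ I.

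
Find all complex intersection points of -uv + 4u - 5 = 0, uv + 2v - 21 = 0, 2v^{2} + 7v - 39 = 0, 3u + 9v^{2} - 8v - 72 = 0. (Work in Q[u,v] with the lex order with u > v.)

{(5, 3)}

Compute a lex Gröbner basis by Buchberger's algorithm.
f_1 = -uv + 4u - 5, LT = uv.
f_2 = uv + 2v - 21, LT = uv.
f_3 = 2v^{2} + 7v - 39, LT = v^{2}.
f_4 = 3u + 9v^{2} - 8v - 72, LT = u.

S(f_1,f_2): lcm = uv. S = -4u - 2v + 26.
  leading term u: subtract (-\tfrac{4}{3})·f_4 from -4u - 2v + 26 → 12v^{2} - \tfrac{38}{3}v - 70
  leading term v^{2}: subtract (6)·f_3 from 12v^{2} - \tfrac{38}{3}v - 70 → -\tfrac{164}{3}v + 164
  leading term v: no divisor's leading term divides it; move -\tfrac{164}{3}v to the remainder.
  leading term 1: no divisor's leading term divides it; move 164 to the remainder.
  remainder -\tfrac{164}{3}v + 164 ≠ 0; add h_5 = -\tfrac{164}{3}v + 164 to the basis.

S(f_1,f_3): lcm = uv^{2}. S = -\tfrac{15}{2}uv + \tfrac{39}{2}u + 5v.
  leading term uv: subtract (\tfrac{15}{2})·f_1 from -\tfrac{15}{2}uv + \tfrac{39}{2}u + 5v → -\tfrac{21}{2}u + 5v + \tfrac{75}{2}
  leading term u: subtract (-\tfrac{7}{2})·f_4 from -\tfrac{21}{2}u + 5v + \tfrac{75}{2} → \tfrac{63}{2}v^{2} - 23v - \tfrac{429}{2}
  leading term v^{2}: subtract (\tfrac{63}{4})·f_3 from \tfrac{63}{2}v^{2} - 23v - \tfrac{429}{2} → -\tfrac{533}{4}v + \tfrac{1599}{4}
  leading term v: subtract (\tfrac{39}{16})·h_5 from -\tfrac{533}{4}v + \tfrac{1599}{4} → 0
  remainder 0.

S(f_1,f_4): lcm = uv. S = -4u - 3v^{3} + \tfrac{8}{3}v^{2} + 24v + 5.
  leading term u: subtract (-\tfrac{4}{3})·f_4 from -4u - 3v^{3} + \tfrac{8}{3}v^{2} + 24v + 5 → -3v^{3} + \tfrac{44}{3}v^{2} + \tfrac{40}{3}v - 91
  leading term v^{3}: subtract (-\tfrac{3}{2}v)·f_3 from -3v^{3} + \tfrac{44}{3}v^{2} + \tfrac{40}{3}v - 91 → \tfrac{151}{6}v^{2} - \tfrac{271}{6}v - 91
  leading term v^{2}: subtract (\tfrac{151}{12})·f_3 from \tfrac{151}{6}v^{2} - \tfrac{271}{6}v - 91 → -\tfrac{533}{4}v + \tfrac{1599}{4}
  leading term v: subtract (\tfrac{39}{16})·h_5 from -\tfrac{533}{4}v + \tfrac{1599}{4} → 0
  remainder 0.

S(f_2,f_3): lcm = uv^{2}. S = -\tfrac{7}{2}uv + \tfrac{39}{2}u + 2v^{2} - 21v.
  leading term uv: subtract (\tfrac{7}{2})·f_1 from -\tfrac{7}{2}uv + \tfrac{39}{2}u + 2v^{2} - 21v → \tfrac{11}{2}u + 2v^{2} - 21v + \tfrac{35}{2}
  leading term u: subtract (\tfrac{11}{6})·f_4 from \tfrac{11}{2}u + 2v^{2} - 21v + \tfrac{35}{2} → -\tfrac{29}{2}v^{2} - \tfrac{19}{3}v + \tfrac{299}{2}
  leading term v^{2}: subtract (-\tfrac{29}{4})·f_3 from -\tfrac{29}{2}v^{2} - \tfrac{19}{3}v + \tfrac{299}{2} → \tfrac{533}{12}v - \tfrac{533}{4}
  leading term v: subtract (-\tfrac{13}{16})·h_5 from \tfrac{533}{12}v - \tfrac{533}{4} → 0
  remainder 0.

S(f_2,f_4): lcm = uv. S = -3v^{3} + \tfrac{8}{3}v^{2} + 26v - 21.
  leading term v^{3}: subtract (-\tfrac{3}{2}v)·f_3 from -3v^{3} + \tfrac{8}{3}v^{2} + 26v - 21 → \tfrac{79}{6}v^{2} - \tfrac{65}{2}v - 21
  leading term v^{2}: subtract (\tfrac{79}{12})·f_3 from \tfrac{79}{6}v^{2} - \tfrac{65}{2}v - 21 → -\tfrac{943}{12}v + \tfrac{943}{4}
  leading term v: subtract (\tfrac{23}{16})·h_5 from -\tfrac{943}{12}v + \tfrac{943}{4} → 0
  remainder 0.

S(f_3,f_4): leading monomials are coprime, so the S-polynomial reduces to 0 (Buchberger's first criterion).
S(f_1,h_5): lcm = uv. S = -u + 5.
  leading term u: subtract (-\tfrac{1}{3})·f_4 from -u + 5 → 3v^{2} - \tfrac{8}{3}v - 19
  leading term v^{2}: subtract (\tfrac{3}{2})·f_3 from 3v^{2} - \tfrac{8}{3}v - 19 → -\tfrac{79}{6}v + \tfrac{79}{2}
  leading term v: subtract (\tfrac{79}{328})·h_5 from -\tfrac{79}{6}v + \tfrac{79}{2} → 0
  remainder 0.

S(f_2,h_5): lcm = uv. S = 3u + 2v - 21.
  leading term u: subtract (1)·f_4 from 3u + 2v - 21 → -9v^{2} + 10v + 51
  leading term v^{2}: subtract (-\tfrac{9}{2})·f_3 from -9v^{2} + 10v + 51 → \tfrac{83}{2}v - \tfrac{249}{2}
  leading term v: subtract (-\tfrac{249}{328})·h_5 from \tfrac{83}{2}v - \tfrac{249}{2} → 0
  remainder 0.

S(f_3,h_5): lcm = v^{2}. S = \tfrac{13}{2}v - \tfrac{39}{2}.
  leading term v: subtract (-\tfrac{39}{328})·h_5 from \tfrac{13}{2}v - \tfrac{39}{2} → 0
  remainder 0.

S(f_4,h_5): leading monomials are coprime, so the S-polynomial reduces to 0 (Buchberger's first criterion).
Every S-polynomial of the final basis reduces to 0, so we have a Gröbner basis.
Inter-reduce: drop elements whose leading term is divisible by another's, tail-reduce, and make monic.
Reduced Gröbner basis: {u - 5, v - 3}.

Elimination: the polynomial v - 3 lies in the elimination ideal for v, so v ∈ {3}. For each such v, the remaining basis elements (now univariate) give the rest of the solution.
  v = 3: the earlier basis element becomes u - 5 = 0, giving u = 5 — point (5, 3).
Check: every point annihilates each of the original generators.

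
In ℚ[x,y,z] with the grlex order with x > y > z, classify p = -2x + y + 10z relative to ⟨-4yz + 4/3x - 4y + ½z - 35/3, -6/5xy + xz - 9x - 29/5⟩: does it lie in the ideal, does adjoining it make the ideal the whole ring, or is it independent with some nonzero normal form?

First compute the reduced Gröbner basis of I by Buchberger's algorithm.
f_1 = -4yz + 4/3x - 4y + ½z - 35/3, LT = yz.
f_2 = -6/5xy + xz - 9x - 29/5, LT = xy.

S(f_1,f_2): lcm = xyz. S = ⅚xz² - ⅓x² + xy - 61/8xz + 35/12x - 29/6z.
  reduce S modulo (f_1, f_2):
  remainder ⅚xz² - ⅓x² - 163/24xz - 55/12x - 29/6z - 29/6 ≠ 0; add h_3 = ⅚xz² - ⅓x² - 163/24xz - 55/12x - 29/6z - 29/6 to the basis.

The other S-polynomials (S(f_1,h_3), S(f_2,h_3)) all reduce to 0 modulo the current basis, so we have a Gröbner basis.
Inter-reduce: drop elements whose leading term is divisible by another's, tail-reduce, and make monic.
Reduced Gröbner basis: {xz² - ⅖x² - 163/20xz - 11/2x - 29/5z - 29/5, xy - ⅚xz + 15/2x + 29/6, yz - ⅓x + y - ⅛z + 35/12}.
Label its elements g_1 = xz² - ⅖x² - 163/20xz - 11/2x - 29/5z - 29/5, g_2 = xy - ⅚xz + 15/2x + 29/6, g_3 = yz - ⅓x + y - ⅛z + 35/12.

Reduce p = -2x + y + 10z modulo G:
  leading term x: no divisor's leading term divides it; move -2x to the remainder.
  leading term y: no divisor's leading term divides it; move y to the remainder.
  leading term z: no divisor's leading term divides it; move 10z to the remainder.
  normal form = -2x + y + 10z.
The normal form is nonzero, so p ∉ I. Since p minus its normal form lies in I, I + (p) = I + (r) where r = -2x + y + 10z; decide whether this ideal is the whole ring.
Run Buchberger on G together with r (pairs among the g_i already reduce to 0 since G is a Gröbner basis):
g_1 = xz² - ⅖x² - 163/20xz - 11/2x - 29/5z - 29/5, LT = xz².
g_2 = xy - ⅚xz + 15/2x + 29/6, LT = xy.
g_3 = yz - ⅓x + y - ⅛z + 35/12, LT = yz.
r = -2x + y + 10z, LT = x.

S(g_1,r): lcm = xz². S = ½yz² + 5z³ - ⅖x² - 163/20xz - 11/2x - 29/5z - 29/5.
  reduce S modulo (g_1, g_2, g_3, r):
  remainder 5z³ - 811/16z² + 127/48y - 11919/320z + 1097/96 ≠ 0; add m_5 = 5z³ - 811/16z² + 127/48y - 11919/320z + 1097/96 to the basis.

S(g_2,r): lcm = xy. S = -⅚xz + ½y² + 5yz + 15/2x + 29/6.
  reduce S modulo (g_1, g_2, g_3, r, m_5):
  remainder ½y² - 25/6z² - 5/72y + 13165/288z - 1229/144 ≠ 0; add m_6 = ½y² - 25/6z² - 5/72y + 13165/288z - 1229/144 to the basis.

The other S-polynomials (S(g_1,g_2), S(g_1,g_3), S(g_2,g_3), S(g_3,r), S(g_1,m_5), S(g_2,m_5), S(g_3,m_5), S(r,m_5), S(g_1,m_6), S(g_2,m_6), S(g_3,m_6), S(r,m_6), S(m_5,m_6)) all reduce to 0 modulo the current basis, so we have a Gröbner basis.
Inter-reduce: drop elements whose leading term is divisible by another's, tail-reduce, and make monic.
Reduced Gröbner basis: {z³ - 811/80z² + 127/240y - 11919/1600z + 1097/480, y² - 25/3z² - 5/36y + 13165/144z - 1229/72, yz + ⅚y - 43/24z + 35/12, x - ½y - 5z}.
The reduced Gröbner basis of I + (p) is {z³ - 811/80z² + 127/240y - 11919/1600z + 1097/480, y² - 25/3z² - 5/36y + 13165/144z - 1229/72, yz + ⅚y - 43/24z + 35/12, x - ½y - 5z} ≠ {1}, a proper ideal, so the enlarged system stays consistent: p is independent of I, with normal form -2x + y + 10z.

-2x + y + 10z is independent of I; its normal form modulo I is -2x + y + 10z.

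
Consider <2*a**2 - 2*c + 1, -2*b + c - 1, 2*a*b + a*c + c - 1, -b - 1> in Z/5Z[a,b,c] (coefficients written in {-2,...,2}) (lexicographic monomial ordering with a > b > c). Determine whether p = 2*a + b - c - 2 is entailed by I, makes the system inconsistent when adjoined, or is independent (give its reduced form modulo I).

First compute the reduced Gröbner basis of I by Buchberger's algorithm.
f_1 = 2*a**2 - 2*c + 1, LT = a**2.
f_2 = -2*b + c - 1, LT = b.
f_3 = 2*a*b + a*c + c - 1, LT = a*b.
f_4 = -b - 1, LT = b.

S(f_1,f_3): lcm = a**2*b. S = 2*a**2*c + 2*a*c - 2*a - b*c - 2*b.
  leading term a**2*c: subtract (c)·f_1 from 2*a**2*c + 2*a*c - 2*a - b*c - 2*b → 2*a*c - 2*a - b*c - 2*b + 2*c**2 - c
  leading term a*c: no divisor's leading term divides it; move 2*a*c to the remainder.
  leading term a: no divisor's leading term divides it; move -2*a to the remainder.
  leading term b*c: subtract (-2*c)·f_2 from -b*c - 2*b + 2*c**2 - c → -2*b - c**2 + 2*c
  leading term b: subtract (1)·f_2 from -2*b - c**2 + 2*c → -c**2 + c + 1
  leading term c**2: no divisor's leading term divides it; move -c**2 to the remainder.
  leading term c: no divisor's leading term divides it; move c to the remainder.
  leading term 1: no divisor's leading term divides it; move 1 to the remainder.
  remainder 2*a*c - 2*a - c**2 + c + 1 ≠ 0; add h_5 = 2*a*c - 2*a - c**2 + c + 1 to the basis.

S(f_2,f_3): lcm = a*b. S = -a*c - 2*a + 2*c - 2.
  leading term a*c: subtract (2)·h_5 from -a*c - 2*a + 2*c - 2 → 2*a + 2*c**2 + 1
  leading term a: no divisor's leading term divides it; move 2*a to the remainder.
  leading term c**2: no divisor's leading term divides it; move 2*c**2 to the remainder.
  leading term 1: no divisor's leading term divides it; move 1 to the remainder.
  remainder 2*a + 2*c**2 + 1 ≠ 0; add h_6 = 2*a + 2*c**2 + 1 to the basis.

S(f_2,f_4): lcm = b. S = 2*c + 2.
  leading term c: no divisor's leading term divides it; move 2*c to the remainder.
  leading term 1: no divisor's leading term divides it; move 2 to the remainder.
  remainder 2*c + 2 ≠ 0; add h_7 = 2*c + 2 to the basis.

The other S-polynomials (S(f_1,f_2), S(f_1,f_4), S(f_3,f_4), S(f_1,h_5), S(f_2,h_5), S(f_3,h_5), S(f_4,h_5), S(f_1,h_6), S(f_2,h_6), S(f_3,h_6), S(f_4,h_6), S(h_5,h_6), S(f_1,h_7), S(f_2,h_7), S(f_3,h_7), S(f_4,h_7), S(h_5,h_7), S(h_6,h_7)) all reduce to 0 modulo the current basis, so we have a Gröbner basis.
Inter-reduce: drop elements whose leading term is divisible by another's, tail-reduce, and make monic.
Reduced Gröbner basis: {a - 1, b + 1, c + 1}.
Label its elements g_1 = a - 1, g_2 = b + 1, g_3 = c + 1.

Reduce p = 2*a + b - c - 2 modulo G:
  leading term a: subtract (2)·g_1 from 2*a + b - c - 2 → b - c
  leading term b: subtract (1)·g_2 from b - c → -c - 1
  leading term c: subtract (-1)·g_3 from -c - 1 → 0
  normal form = 0.
Since the normal form is 0, p ∈ I.

2*a + b - c - 2 lies in I (it reduces to 0).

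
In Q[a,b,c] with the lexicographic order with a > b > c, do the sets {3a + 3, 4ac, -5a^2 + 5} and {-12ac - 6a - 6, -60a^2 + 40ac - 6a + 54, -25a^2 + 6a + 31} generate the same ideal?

Yes, the ideals are equal.

Equality of ideals is decidable: compute both reduced Gröbner bases (unique for the ordering) and check whether they agree.
Buchberger on the first generating set:
f_1 = 3a + 3, LT = a.
f_2 = 4ac, LT = ac.
f_3 = -5a^2 + 5, LT = a^2.

S(f_1,f_2): lcm = ac. S = c.
  leading term c: no divisor's leading term divides it; move c to the remainder.
  remainder c ≠ 0; add g_4 = c to the basis.

The other S-polynomials (S(f_1,f_3), S(f_2,f_3), S(f_1,g_4), S(f_2,g_4), S(f_3,g_4)) all reduce to 0 modulo the current basis, so we have a Gröbner basis.
Inter-reduce: drop elements whose leading term is divisible by another's, tail-reduce, and make monic.
Reduced Gröbner basis: {a + 1, c}.

Buchberger on the second generating set:
h_1 = -12ac - 6a - 6, LT = ac.
h_2 = -60a^2 + 40ac - 6a + 54, LT = a^2.
h_3 = -25a^2 + 6a + 31, LT = a^2.

S(h_1,h_2): lcm = a^2c. S = 1/2a^2 + 2/3ac^2 - 1/10ac + 1/2a + 9/10c.
  leading term a^2: subtract (-1/120)·h_2 from 1/2a^2 + 2/3ac^2 - 1/10ac + 1/2a + 9/10c → 2/3ac^2 + 7/30ac + 9/20a + 9/10c + 9/20
  leading term ac^2: subtract (-1/18c)·h_1 from 2/3ac^2 + 7/30ac + 9/20a + 9/10c + 9/20 → -1/10ac + 9/20a + 17/30c + 9/20
  leading term ac: subtract (1/120)·h_1 from -1/10ac + 9/20a + 17/30c + 9/20 → 1/2a + 17/30c + 1/2
  leading term a: no divisor's leading term divides it; move 1/2a to the remainder.
  leading term c: no divisor's leading term divides it; move 17/30c to the remainder.
  leading term 1: no divisor's leading term divides it; move 1/2 to the remainder.
  remainder 1/2a + 17/30c + 1/2 ≠ 0; add k_4 = 1/2a + 17/30c + 1/2 to the basis.

S(h_1,h_3): lcm = a^2c. S = 1/2a^2 + 6/25ac + 1/2a + 31/25c.
  leading term a^2: subtract (-1/120)·h_2 from 1/2a^2 + 6/25ac + 1/2a + 31/25c → 43/75ac + 9/20a + 31/25c + 9/20
  leading term ac: subtract (-43/900)·h_1 from 43/75ac + 9/20a + 31/25c + 9/20 → 49/300a + 31/25c + 49/300
  leading term a: subtract (49/150)·k_4 from 49/300a + 31/25c + 49/300 → 4747/4500c
  leading term c: no divisor's leading term divides it; move 4747/4500c to the remainder.
  remainder 4747/4500c ≠ 0; add k_5 = 4747/4500c to the basis.

The other S-polynomials (S(h_2,h_3), S(h_1,k_4), S(h_2,k_4), S(h_3,k_4), S(h_1,k_5), S(h_2,k_5), S(h_3,k_5), S(k_4,k_5)) all reduce to 0 modulo the current basis, so we have a Gröbner basis.
Inter-reduce: drop elements whose leading term is divisible by another's, tail-reduce, and make monic.
Reduced Gröbner basis: {a + 1, c}.

The two bases agree; hence the ideals are identical.
The choice of monomial ordering does not affect the verdict — as long as both bases are computed under the same ordering, their equality decides ideal equality.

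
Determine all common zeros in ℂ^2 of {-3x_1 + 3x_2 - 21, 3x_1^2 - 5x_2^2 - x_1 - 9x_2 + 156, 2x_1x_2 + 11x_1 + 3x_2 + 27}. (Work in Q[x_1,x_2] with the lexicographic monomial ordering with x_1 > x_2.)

{(-2, 5)}

Compute a lex Gröbner basis by Buchberger's algorithm.
f_1 = -3x_1 + 3x_2 - 21, LT = x_1.
f_2 = 3x_1^2 - x_1 - 5x_2^2 - 9x_2 + 156, LT = x_1^2.
f_3 = 2x_1x_2 + 11x_1 + 3x_2 + 27, LT = x_1x_2.

S(f_1,f_2): lcm = x_1^2. S = -x_1x_2 + 22/3x_1 + 5/3x_2^2 + 3x_2 - 52.
  reduce S modulo (f_1, f_2, f_3):
  remainder 2/3x_2^2 + 52/3x_2 - 310/3 ≠ 0; add h_4 = 2/3x_2^2 + 52/3x_2 - 310/3 to the basis.

S(f_1,f_3): lcm = x_1x_2. S = -11/2x_1 - x_2^2 + 11/2x_2 - 27/2.
  reduce S modulo (f_1, f_2, f_3, h_4):
  remainder 26x_2 - 130 ≠ 0; add h_5 = 26x_2 - 130 to the basis.

The other S-polynomials (S(f_2,f_3), S(f_1,h_4), S(f_2,h_4), S(f_3,h_4), S(f_1,h_5), S(f_2,h_5), S(f_3,h_5), S(h_4,h_5)) all reduce to 0 modulo the current basis, so we have a Gröbner basis.
Inter-reduce: drop elements whose leading term is divisible by another's, tail-reduce, and make monic.
Reduced Gröbner basis: {x_1 + 2, x_2 - 5}.

From the last basis element, x_2 - 5 = 0, so x_2 takes values in {5}. Each choice, substituted upward through the basis, yields the corresponding point(s) of the solution set.
  x_2 = 5: the earlier basis element becomes x_1 + 2 = 0, giving x_1 = -2 — point (-2, 5).
Zero-dimensionality of the ideal guarantees finitely many solutions over ℂ.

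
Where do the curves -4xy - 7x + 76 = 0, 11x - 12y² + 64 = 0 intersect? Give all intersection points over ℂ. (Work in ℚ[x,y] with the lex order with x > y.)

{(4, 3), (-285/88 + 19*sqrt(1887)*I/88, -19/8 - sqrt(1887)*I/24), (-285/88 - 19*sqrt(1887)*I/88, -19/8 + sqrt(1887)*I/24)}

Compute a lex Gröbner basis by Buchberger's algorithm.
f_1 = -4xy - 7x + 76, LT = xy.
f_2 = 11x - 12y² + 64, LT = x.

S(f_1,f_2): lcm = xy. S = 7/4x + 12/11y³ - 64/11y - 19.
  reduce S modulo (f_1, f_2):
  remainder 12/11y³ + 21/11y² - 64/11y - 321/11 ≠ 0; add h_3 = 12/11y³ + 21/11y² - 64/11y - 321/11 to the basis.

The other S-polynomials (S(f_1,h_3), S(f_2,h_3)) all reduce to 0 modulo the current basis, so we have a Gröbner basis.
Inter-reduce: drop elements whose leading term is divisible by another's, tail-reduce, and make monic.
Reduced Gröbner basis: {x - 12/11y² + 64/11, y³ + 7/4y² - 16/3y - 107/4}.

From the last basis element, y³ + 7/4y² - 16/3y - 107/4 = 0, so y takes values in {3, -19/8 - sqrt(1887)*I/24, -19/8 + sqrt(1887)*I/24}. Each choice, substituted upward through the basis, yields the corresponding point(s) of the solution set.
  y = 3: the earlier basis element becomes x - 4 = 0, giving x = 4 — point (4, 3).
  y = -19/8 - sqrt(1887)*I/24: the earlier basis element becomes x + 285/88 - 19*sqrt(1887)*I/88 = 0, giving x = -285/88 + 19*sqrt(1887)*I/88 — point (-285/88 + 19*sqrt(1887)*I/88, -19/8 - sqrt(1887)*I/24).
  y = -19/8 + sqrt(1887)*I/24: the earlier basis element becomes x + 285/88 + 19*sqrt(1887)*I/88 = 0, giving x = -285/88 - 19*sqrt(1887)*I/88 — point (-285/88 - 19*sqrt(1887)*I/88, -19/8 + sqrt(1887)*I/24).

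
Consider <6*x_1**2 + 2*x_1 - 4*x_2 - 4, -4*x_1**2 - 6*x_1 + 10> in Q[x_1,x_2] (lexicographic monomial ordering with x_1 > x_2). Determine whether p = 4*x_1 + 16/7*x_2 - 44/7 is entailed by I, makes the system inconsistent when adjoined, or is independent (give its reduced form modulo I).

First compute the reduced Gröbner basis of I by Buchberger's algorithm.
f_1 = 6*x_1**2 + 2*x_1 - 4*x_2 - 4, LT = x_1**2.
f_2 = -4*x_1**2 - 6*x_1 + 10, LT = x_1**2.

S(f_1,f_2): lcm = x_1**2. S = -7/6*x_1 - 2/3*x_2 + 11/6.
  reduce S modulo (f_1, f_2):
  remainder -7/6*x_1 - 2/3*x_2 + 11/6 ≠ 0; add h_3 = -7/6*x_1 - 2/3*x_2 + 11/6 to the basis.

S(f_1,h_3): lcm = x_1**2. S = -4/7*x_1*x_2 + 40/21*x_1 - 2/3*x_2 - 2/3.
  reduce S modulo (f_1, f_2, h_3):
  remainder 16/49*x_2**2 - 130/49*x_2 + 114/49 ≠ 0; add h_4 = 16/49*x_2**2 - 130/49*x_2 + 114/49 to the basis.

The other S-polynomials (S(f_2,h_3), S(f_1,h_4), S(f_2,h_4), S(h_3,h_4)) all reduce to 0 modulo the current basis, so we have a Gröbner basis.
Inter-reduce: drop elements whose leading term is divisible by another's, tail-reduce, and make monic.
Reduced Gröbner basis: {x_1 + 4/7*x_2 - 11/7, x_2**2 - 65/8*x_2 + 57/8}.
Label its elements g_1 = x_1 + 4/7*x_2 - 11/7, g_2 = x_2**2 - 65/8*x_2 + 57/8.

Reduce p = 4*x_1 + 16/7*x_2 - 44/7 modulo G:
  leading term x_1: subtract (4)·g_1 from 4*x_1 + 16/7*x_2 - 44/7 → 0
  normal form = 0.
Since the normal form is 0, p ∈ I.

4*x_1 + 16/7*x_2 - 44/7 lies in I (it reduces to 0).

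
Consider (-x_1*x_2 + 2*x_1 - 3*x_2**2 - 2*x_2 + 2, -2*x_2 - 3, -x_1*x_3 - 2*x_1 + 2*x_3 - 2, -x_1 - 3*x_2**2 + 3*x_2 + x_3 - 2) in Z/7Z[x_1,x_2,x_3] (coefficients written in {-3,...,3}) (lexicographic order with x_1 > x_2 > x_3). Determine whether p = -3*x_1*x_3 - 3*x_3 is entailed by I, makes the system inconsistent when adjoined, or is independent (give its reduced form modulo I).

First compute the reduced Gröbner basis of I by Buchberger's algorithm.
f_1 = -x_1*x_2 + 2*x_1 - 3*x_2**2 - 2*x_2 + 2, LT = x_1*x_2.
f_2 = -2*x_2 - 3, LT = x_2.
f_3 = -x_1*x_3 - 2*x_1 + 2*x_3 - 2, LT = x_1*x_3.
f_4 = -x_1 - 3*x_2**2 + 3*x_2 + x_3 - 2, LT = x_1.

S(f_3,f_4): lcm = x_1*x_3. S = 2*x_1 - 3*x_2**2*x_3 + 3*x_2*x_3 + x_3**2 + 3*x_3 + 2.
  reduce S modulo (f_1, f_2, f_3, f_4):
  remainder x_3**2 - x_3 ≠ 0; add h_5 = x_3**2 - x_3 to the basis.

The other S-polynomials (S(f_1,f_2), S(f_1,f_3), S(f_1,f_4), S(f_2,f_3), S(f_2,f_4), S(f_1,h_5), S(f_2,h_5), S(f_3,h_5), S(f_4,h_5)) all reduce to 0 modulo the current basis, so we have a Gröbner basis.
Inter-reduce: drop elements whose leading term is divisible by another's, tail-reduce, and make monic.
Reduced Gröbner basis: {x_1 - x_3 + 1, x_2 - 2, x_3**2 - x_3}.
Label its elements g_1 = x_1 - x_3 + 1, g_2 = x_2 - 2, g_3 = x_3**2 - x_3.

Reduce p = -3*x_1*x_3 - 3*x_3 modulo G:
  leading term x_1*x_3: subtract (-3*x_3)·g_1 from -3*x_1*x_3 - 3*x_3 → -3*x_3**2
  leading term x_3**2: subtract (-3)·g_3 from -3*x_3**2 → -3*x_3
  leading term x_3: no divisor's leading term divides it; move -3*x_3 to the remainder.
  normal form = -3*x_3.
The normal form is nonzero, so p ∉ I. Since p minus its normal form lies in I, I + (p) = I + (r) where r = -3*x_3; decide whether this ideal is the whole ring.
Run Buchberger on G together with r (pairs among the g_i already reduce to 0 since G is a Gröbner basis):
g_1 = x_1 - x_3 + 1, LT = x_1.
g_2 = x_2 - 2, LT = x_2.
g_3 = x_3**2 - x_3, LT = x_3**2.
r = -3*x_3, LT = x_3.

The S-polynomials (S(g_1,g_2), S(g_1,g_3), S(g_1,r), S(g_2,g_3), S(g_2,r), S(g_3,r)) all reduce to 0 modulo the current basis, so we have a Gröbner basis.
Inter-reduce: drop elements whose leading term is divisible by another's, tail-reduce, and make monic.
Reduced Gröbner basis: {x_1 + 1, x_2 - 2, x_3}.
The reduced Gröbner basis of I + (p) is {x_1 + 1, x_2 - 2, x_3} ≠ {1}, a proper ideal, so the enlarged system stays consistent: p is independent of I, with normal form -3*x_3.

-3*x_1*x_3 - 3*x_3 is independent of I; its normal form modulo I is -3*x_3.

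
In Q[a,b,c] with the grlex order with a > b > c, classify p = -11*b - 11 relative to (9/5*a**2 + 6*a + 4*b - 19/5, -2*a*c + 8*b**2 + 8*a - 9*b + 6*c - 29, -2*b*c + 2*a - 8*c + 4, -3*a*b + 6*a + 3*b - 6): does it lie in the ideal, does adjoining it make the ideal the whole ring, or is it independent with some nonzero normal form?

-11*b - 11 lies in I (it reduces to 0).

First compute the reduced Gröbner basis of I by Buchberger's algorithm.
f_1 = 9/5*a**2 + 6*a + 4*b - 19/5, LT = a**2.
f_2 = -2*a*c + 8*b**2 + 8*a - 9*b + 6*c - 29, LT = a*c.
f_3 = -2*b*c + 2*a - 8*c + 4, LT = b*c.
f_4 = -3*a*b + 6*a + 3*b - 6, LT = a*b.

S(f_1,f_2): lcm = a**2*c. S = 4*a*b**2 + 4*a**2 - 9/2*a*b + 19/3*a*c + 20/9*b*c - 29/2*a - 19/9*c.
  leading term a*b**2: subtract (-4/3*b)·f_4 from 4*a*b**2 + 4*a**2 - 9/2*a*b + 19/3*a*c + 20/9*b*c - 29/2*a - 19/9*c → 4*a**2 + 7/2*a*b + 19/3*a*c + 4*b**2 + 20/9*b*c - 29/2*a - 8*b - 19/9*c
  leading term a**2: subtract (20/9)·f_1 from 4*a**2 + 7/2*a*b + 19/3*a*c + 4*b**2 + 20/9*b*c - 29/2*a - 8*b - 19/9*c → 7/2*a*b + 19/3*a*c + 4*b**2 + 20/9*b*c - 167/6*a - 152/9*b - 19/9*c + 76/9
  leading term a*b: subtract (-7/6)·f_4 from 7/2*a*b + 19/3*a*c + 4*b**2 + 20/9*b*c - 167/6*a - 152/9*b - 19/9*c + 76/9 → 19/3*a*c + 4*b**2 + 20/9*b*c - 125/6*a - 241/18*b - 19/9*c + 13/9
  leading term a*c: subtract (-19/6)·f_2 from 19/3*a*c + 4*b**2 + 20/9*b*c - 125/6*a - 241/18*b - 19/9*c + 13/9 → 88/3*b**2 + 20/9*b*c + 9/2*a - 377/9*b + 152/9*c - 1627/18
  leading term b**2: no divisor's leading term divides it; move 88/3*b**2 to the remainder.
  leading term b*c: subtract (-10/9)·f_3 from 20/9*b*c + 9/2*a - 377/9*b + 152/9*c - 1627/18 → 121/18*a - 377/9*b + 8*c - 1547/18
  leading term a: no divisor's leading term divides it; move 121/18*a to the remainder.
  leading term b: no divisor's leading term divides it; move -377/9*b to the remainder.
  leading term c: no divisor's leading term divides it; move 8*c to the remainder.
  leading term 1: no divisor's leading term divides it; move -1547/18 to the remainder.
  remainder 88/3*b**2 + 121/18*a - 377/9*b + 8*c - 1547/18 ≠ 0; add h_5 = 88/3*b**2 + 121/18*a - 377/9*b + 8*c - 1547/18 to the basis.

S(f_1,f_4): lcm = a**2*b. S = 2*a**2 + 13/3*a*b + 20/9*b**2 - 2*a - 19/9*b.
  leading term a**2: subtract (10/9)·f_1 from 2*a**2 + 13/3*a*b + 20/9*b**2 - 2*a - 19/9*b → 13/3*a*b + 20/9*b**2 - 26/3*a - 59/9*b + 38/9
  leading term a*b: subtract (-13/9)·f_4 from 13/3*a*b + 20/9*b**2 - 26/3*a - 59/9*b + 38/9 → 20/9*b**2 - 20/9*b - 40/9
  leading term b**2: subtract (5/66)·h_5 from 20/9*b**2 - 20/9*b - 40/9 → -55/108*a + 565/594*b - 20/33*c + 2455/1188
  leading term a: no divisor's leading term divides it; move -55/108*a to the remainder.
  leading term b: no divisor's leading term divides it; move 565/594*b to the remainder.
  leading term c: no divisor's leading term divides it; move -20/33*c to the remainder.
  leading term 1: no divisor's leading term divides it; move 2455/1188 to the remainder.
  remainder -55/108*a + 565/594*b - 20/33*c + 2455/1188 ≠ 0; add h_6 = -55/108*a + 565/594*b - 20/33*c + 2455/1188 to the basis.

S(f_2,f_3): lcm = a*b*c. S = -4*b**3 + a**2 - 4*a*b - 4*a*c + 9/2*b**2 - 3*b*c + 2*a + 29/2*b.
  leading term b**3: subtract (-3/22*b)·h_5 from -4*b**3 + a**2 - 4*a*b - 4*a*c + 9/2*b**2 - 3*b*c + 2*a + 29/2*b → a**2 - 37/12*a*b - 4*a*c - 40/33*b**2 - 21/11*b*c + 2*a + 367/132*b
  leading term a**2: subtract (5/9)·f_1 from a**2 - 37/12*a*b - 4*a*c - 40/33*b**2 - 21/11*b*c + 2*a + 367/132*b → -37/12*a*b - 4*a*c - 40/33*b**2 - 21/11*b*c - 4/3*a + 221/396*b + 19/9
  leading term a*b: subtract (37/36)·f_4 from -37/12*a*b - 4*a*c - 40/33*b**2 - 21/11*b*c - 4/3*a + 221/396*b + 19/9 → -4*a*c - 40/33*b**2 - 21/11*b*c - 15/2*a - 250/99*b + 149/18
  leading term a*c: subtract (2)·f_2 from -4*a*c - 40/33*b**2 - 21/11*b*c - 15/2*a - 250/99*b + 149/18 → -568/33*b**2 - 21/11*b*c - 47/2*a + 1532/99*b - 12*c + 1193/18
  leading term b**2: subtract (-71/121)·h_5 from -568/33*b**2 - 21/11*b*c - 47/2*a + 1532/99*b - 12*c + 1193/18 → -21/11*b*c - 176/9*a - 3305/363*b - 884/121*c + 17258/1089
  leading term b*c: subtract (21/22)·f_3 from -21/11*b*c - 176/9*a - 3305/363*b - 884/121*c + 17258/1089 → -2125/99*a - 3305/363*b + 40/121*c + 13100/1089
  leading term a: subtract (5100/121)·h_6 from -2125/99*a - 3305/363*b + 40/121*c + 13100/1089 → -589315/11979*b + 34440/1331*c - 899275/11979
  leading term b: no divisor's leading term divides it; move -589315/11979*b to the remainder.
  leading term c: no divisor's leading term divides it; move 34440/1331*c to the remainder.
  leading term 1: no divisor's leading term divides it; move -899275/11979 to the remainder.
  remainder -589315/11979*b + 34440/1331*c - 899275/11979 ≠ 0; add h_7 = -589315/11979*b + 34440/1331*c - 899275/11979 to the basis.

S(f_2,f_4): lcm = a*b*c. S = -4*b**3 - 4*a*b + 2*a*c + 9/2*b**2 - 2*b*c + 29/2*b - 2*c.
  leading term b**3: subtract (-3/22*b)·h_5 from -4*b**3 - 4*a*b + 2*a*c + 9/2*b**2 - 2*b*c + 29/2*b - 2*c → -37/12*a*b + 2*a*c - 40/33*b**2 - 10/11*b*c + 367/132*b - 2*c
  leading term a*b: subtract (37/36)·f_4 from -37/12*a*b + 2*a*c - 40/33*b**2 - 10/11*b*c + 367/132*b - 2*c → 2*a*c - 40/33*b**2 - 10/11*b*c - 37/6*a - 10/33*b - 2*c + 37/6
  leading term a*c: subtract (-1)·f_2 from 2*a*c - 40/33*b**2 - 10/11*b*c - 37/6*a - 10/33*b - 2*c + 37/6 → 224/33*b**2 - 10/11*b*c + 11/6*a - 307/33*b + 4*c - 137/6
  leading term b**2: subtract (28/121)·h_5 from 224/33*b**2 - 10/11*b*c + 11/6*a - 307/33*b + 4*c - 137/6 → -10/11*b*c + 5/18*a + 425/1089*b + 260/121*c - 6415/2178
  leading term b*c: subtract (5/11)·f_3 from -10/11*b*c + 5/18*a + 425/1089*b + 260/121*c - 6415/2178 → -125/198*a + 425/1089*b + 700/121*c - 10375/2178
  leading term a: subtract (150/121)·h_6 from -125/198*a + 425/1089*b + 700/121*c - 10375/2178 → -1050/1331*b + 8700/1331*c - 9750/1331
  leading term b: subtract (1890/117863)·h_7 from -1050/1331*b + 8700/1331*c - 9750/1331 → 721500/117863*c - 721500/117863
  leading term c: no divisor's leading term divides it; move 721500/117863*c to the remainder.
  leading term 1: no divisor's leading term divides it; move -721500/117863 to the remainder.
  remainder 721500/117863*c - 721500/117863 ≠ 0; add h_8 = 721500/117863*c - 721500/117863 to the basis.

The other S-polynomials (S(f_1,f_3), S(f_3,f_4), S(f_1,h_5), S(f_2,h_5), S(f_3,h_5), S(f_4,h_5), S(f_1,h_6), S(f_2,h_6), S(f_3,h_6), S(f_4,h_6), S(h_5,h_6), S(f_1,h_7), S(f_2,h_7), S(f_3,h_7), S(f_4,h_7), S(h_5,h_7), S(h_6,h_7), S(f_1,h_8), S(f_2,h_8), S(f_3,h_8), S(f_4,h_8), S(h_5,h_8), S(h_6,h_8), S(h_7,h_8)) all reduce to 0 modulo the current basis, so we have a Gröbner basis.
Inter-reduce: drop elements whose leading term is divisible by another's, tail-reduce, and make monic.
Reduced Gröbner basis: {a - 1, b + 1, c - 1}.
Label its elements g_1 = a - 1, g_2 = b + 1, g_3 = c - 1.

Reduce p = -11*b - 11 modulo G:
  leading term b: subtract (-11)·g_2 from -11*b - 11 → 0
  normal form = 0.
Since the normal form is 0, p ∈ I.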